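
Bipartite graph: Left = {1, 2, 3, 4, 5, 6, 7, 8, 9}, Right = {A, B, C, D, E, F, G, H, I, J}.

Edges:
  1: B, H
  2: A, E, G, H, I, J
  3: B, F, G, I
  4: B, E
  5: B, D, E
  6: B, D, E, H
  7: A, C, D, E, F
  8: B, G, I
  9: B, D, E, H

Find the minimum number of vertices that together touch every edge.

The 8 edges 1–H, 2–J, 3–F, 4–E, 5–D, 6–B, 7–A, 8–G form a matching, so any vertex cover needs at least 8 vertices (one per matched edge).
Conversely {2, 3, 7, 8, B, D, E, H} meets every edge and has exactly 8 vertices, so 8 is optimal.

8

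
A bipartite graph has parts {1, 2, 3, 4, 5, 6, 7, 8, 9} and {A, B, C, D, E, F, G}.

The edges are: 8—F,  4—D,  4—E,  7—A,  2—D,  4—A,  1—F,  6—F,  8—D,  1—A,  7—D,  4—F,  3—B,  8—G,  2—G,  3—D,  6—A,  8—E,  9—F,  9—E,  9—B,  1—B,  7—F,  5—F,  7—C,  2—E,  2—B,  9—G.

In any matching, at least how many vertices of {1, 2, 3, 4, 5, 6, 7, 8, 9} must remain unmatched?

2

One maximum matching: 1–B, 2–G, 3–D, 4–E, 5–F, 6–A, 7–C.
The set {1, 2, 3, 4, 5, 6, 8, 9} has only 6 neighbours ({A, B, D, E, F, G}), so by Hall's theorem at most 7 of the 9 left vertices can be matched.
That matches 7 of the 9, leaving 2 unmatched; no matching can do better.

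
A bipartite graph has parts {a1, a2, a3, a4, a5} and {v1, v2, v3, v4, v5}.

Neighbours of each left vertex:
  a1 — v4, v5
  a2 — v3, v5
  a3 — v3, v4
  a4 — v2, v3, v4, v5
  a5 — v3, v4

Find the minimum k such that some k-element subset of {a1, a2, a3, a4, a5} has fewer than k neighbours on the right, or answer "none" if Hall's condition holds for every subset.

Take S = {a1, a2, a3, a5}. Its neighbourhood is {v3, v4, v5}, so |N(S)| = 3 < |S| = 4.
Every subset of size less than 4 has at least as many neighbours as members, so 4 is the minimum.

4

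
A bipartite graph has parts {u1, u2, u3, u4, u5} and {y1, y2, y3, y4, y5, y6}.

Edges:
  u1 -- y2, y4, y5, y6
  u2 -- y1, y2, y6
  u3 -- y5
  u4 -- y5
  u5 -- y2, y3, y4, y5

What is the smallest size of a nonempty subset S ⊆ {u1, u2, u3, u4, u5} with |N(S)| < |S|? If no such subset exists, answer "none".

Take S = {u3, u4}. Its neighbourhood is {y5}, so |N(S)| = 1 < |S| = 2.
No single vertex violates Hall's condition since each has at least one neighbour, so 2 is the minimum.

2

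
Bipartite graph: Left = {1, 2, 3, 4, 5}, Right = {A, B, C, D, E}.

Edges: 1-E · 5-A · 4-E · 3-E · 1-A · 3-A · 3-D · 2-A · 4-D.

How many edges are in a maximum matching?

For example, pair 1→E, 2→A, 3→D.
The set {1, 2, 3, 4, 5} has only 3 neighbours ({A, D, E}), so by Hall's theorem at most 3 of the 5 left vertices can be matched.

3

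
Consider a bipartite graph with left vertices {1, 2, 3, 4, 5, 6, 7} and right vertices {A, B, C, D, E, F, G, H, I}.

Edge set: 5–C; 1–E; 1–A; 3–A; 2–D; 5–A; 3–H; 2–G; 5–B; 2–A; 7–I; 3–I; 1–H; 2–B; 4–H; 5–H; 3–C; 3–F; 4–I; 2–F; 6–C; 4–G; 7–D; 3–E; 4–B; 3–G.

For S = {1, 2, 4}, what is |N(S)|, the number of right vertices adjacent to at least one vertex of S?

The union of neighbours of {1, 2, 4} is {A, B, D, E, F, G, H, I}, which has 8 elements.
Since |N(S)| = 8 ≥ |S| = 3, Hall's condition holds for this subset.

8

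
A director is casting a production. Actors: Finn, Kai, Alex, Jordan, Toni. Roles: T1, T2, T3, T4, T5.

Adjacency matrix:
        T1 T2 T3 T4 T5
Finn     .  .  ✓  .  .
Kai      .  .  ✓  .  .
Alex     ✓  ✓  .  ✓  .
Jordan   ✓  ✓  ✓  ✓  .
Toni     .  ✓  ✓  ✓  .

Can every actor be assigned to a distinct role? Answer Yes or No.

No

The set {Finn, Kai} has only 1 neighbour ({T3}), so by Hall's theorem at most 4 of the 5 actors can be matched.
Hence no matching covers every actor.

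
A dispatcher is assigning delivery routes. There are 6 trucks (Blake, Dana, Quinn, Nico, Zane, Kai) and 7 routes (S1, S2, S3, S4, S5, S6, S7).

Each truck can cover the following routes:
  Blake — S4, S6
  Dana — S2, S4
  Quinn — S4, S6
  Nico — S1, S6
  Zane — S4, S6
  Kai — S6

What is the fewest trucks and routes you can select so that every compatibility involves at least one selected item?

4

{Dana, Nico, S4, S6} is a vertex cover of size 4: every edge has an endpoint in this set.
No smaller cover exists because Blake–S6, Dana–S2, Quinn–S4, Nico–S1 is a matching of size 4, and a cover must include an endpoint of each of these disjoint edges (König's theorem).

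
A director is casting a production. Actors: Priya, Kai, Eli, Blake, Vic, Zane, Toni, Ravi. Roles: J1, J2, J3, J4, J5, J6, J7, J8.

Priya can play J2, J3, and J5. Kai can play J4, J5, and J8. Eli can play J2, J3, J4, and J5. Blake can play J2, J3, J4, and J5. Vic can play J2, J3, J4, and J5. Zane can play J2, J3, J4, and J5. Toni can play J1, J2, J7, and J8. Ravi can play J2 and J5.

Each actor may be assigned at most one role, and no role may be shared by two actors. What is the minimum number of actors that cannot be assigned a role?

For example, pair Priya→J2, Kai→J8, Eli→J4, Blake→J5, Vic→J3, Toni→J7.
The set {Priya, Eli, Blake, Vic, Zane, Ravi} has only 4 neighbours ({J2, J3, J4, J5}), so by Hall's theorem at most 6 of the 8 actors can be matched.
That matches 6 of the 8, leaving 2 unmatched; no matching can do better.

2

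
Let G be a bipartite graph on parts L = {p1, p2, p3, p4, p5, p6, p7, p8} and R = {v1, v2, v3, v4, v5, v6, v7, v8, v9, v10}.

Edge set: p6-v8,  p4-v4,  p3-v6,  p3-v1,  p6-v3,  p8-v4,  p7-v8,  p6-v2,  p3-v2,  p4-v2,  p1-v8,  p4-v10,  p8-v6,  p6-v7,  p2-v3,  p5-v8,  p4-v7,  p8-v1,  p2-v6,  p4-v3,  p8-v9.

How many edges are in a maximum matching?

6

For example, pair p1-v8, p2-v3, p3-v1, p4-v10, p6-v2, p8-v6.
The set {p1, p5, p7} has only 1 neighbour ({v8}), so by Hall's theorem at most 6 of the 8 left vertices can be matched.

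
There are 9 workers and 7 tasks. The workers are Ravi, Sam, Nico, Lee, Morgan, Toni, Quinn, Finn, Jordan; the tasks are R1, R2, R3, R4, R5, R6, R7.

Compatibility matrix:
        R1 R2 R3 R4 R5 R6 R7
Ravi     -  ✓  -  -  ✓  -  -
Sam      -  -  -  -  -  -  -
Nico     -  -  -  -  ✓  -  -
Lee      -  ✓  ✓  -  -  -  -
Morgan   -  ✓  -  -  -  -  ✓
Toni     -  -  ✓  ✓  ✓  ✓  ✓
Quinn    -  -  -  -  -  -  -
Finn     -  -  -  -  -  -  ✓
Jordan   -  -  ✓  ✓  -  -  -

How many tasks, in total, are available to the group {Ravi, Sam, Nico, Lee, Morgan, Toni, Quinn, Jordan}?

6

The union of neighbours of {Ravi, Sam, Nico, Lee, Morgan, Toni, Quinn, Jordan} is {R2, R3, R4, R5, R6, R7}, which has 6 elements.
Since |N(S)| = 6 < |S| = 8, Hall's condition fails for this subset.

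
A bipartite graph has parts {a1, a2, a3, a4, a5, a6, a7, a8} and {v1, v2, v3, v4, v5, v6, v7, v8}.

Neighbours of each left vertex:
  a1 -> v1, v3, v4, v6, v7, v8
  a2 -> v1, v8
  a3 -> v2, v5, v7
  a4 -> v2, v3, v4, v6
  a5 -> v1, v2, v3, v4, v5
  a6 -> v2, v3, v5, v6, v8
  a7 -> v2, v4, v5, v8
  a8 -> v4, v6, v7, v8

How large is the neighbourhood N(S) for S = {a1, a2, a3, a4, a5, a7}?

The union of neighbours of {a1, a2, a3, a4, a5, a7} is {v1, v2, v3, v4, v5, v6, v7, v8}, which has 8 elements.
Since |N(S)| = 8 ≥ |S| = 6, Hall's condition holds for this subset.

8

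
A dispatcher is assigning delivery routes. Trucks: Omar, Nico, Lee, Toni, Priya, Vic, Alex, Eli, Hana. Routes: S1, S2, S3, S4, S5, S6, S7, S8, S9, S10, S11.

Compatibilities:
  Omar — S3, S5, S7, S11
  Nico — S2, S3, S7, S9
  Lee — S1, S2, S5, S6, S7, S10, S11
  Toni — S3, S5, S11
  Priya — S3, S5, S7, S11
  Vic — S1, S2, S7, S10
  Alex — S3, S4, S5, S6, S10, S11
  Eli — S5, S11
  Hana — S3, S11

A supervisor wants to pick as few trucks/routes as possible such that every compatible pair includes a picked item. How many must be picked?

8

A maximum matching has 8 edges (e.g. Omar–S7, Nico–S2, Lee–S6, Toni–S11, Priya–S3, Vic–S10, Alex–S4, Eli–S5).
By König's theorem the minimum vertex cover has the same size. One such cover is {Nico, Lee, Vic, Alex, S3, S5, S7, S11}.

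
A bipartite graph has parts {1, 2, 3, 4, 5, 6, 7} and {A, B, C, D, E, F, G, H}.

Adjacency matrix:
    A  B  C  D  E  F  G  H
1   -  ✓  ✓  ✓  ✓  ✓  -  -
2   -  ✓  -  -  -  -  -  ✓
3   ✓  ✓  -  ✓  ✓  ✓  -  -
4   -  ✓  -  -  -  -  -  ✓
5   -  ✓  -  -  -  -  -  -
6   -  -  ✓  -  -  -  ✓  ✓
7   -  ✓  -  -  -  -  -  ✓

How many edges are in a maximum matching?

5

A valid assignment of size 5: 1-E, 2-H, 3-A, 4-B, 6-C.
The set {2, 4, 5, 7} has only 2 neighbours ({B, H}), so by Hall's theorem at most 5 of the 7 left vertices can be matched.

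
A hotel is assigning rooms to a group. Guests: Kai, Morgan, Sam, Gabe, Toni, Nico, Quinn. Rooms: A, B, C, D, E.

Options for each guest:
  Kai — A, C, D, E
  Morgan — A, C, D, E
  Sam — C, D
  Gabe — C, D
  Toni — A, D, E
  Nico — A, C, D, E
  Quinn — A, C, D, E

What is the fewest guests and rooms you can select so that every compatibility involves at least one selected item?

{A, C, D, E} is a vertex cover of size 4: every edge has an endpoint in this set.
No smaller cover exists because Kai–A, Morgan–E, Sam–D, Gabe–C is a matching of size 4, and a cover must include an endpoint of each of these disjoint edges (König's theorem).

4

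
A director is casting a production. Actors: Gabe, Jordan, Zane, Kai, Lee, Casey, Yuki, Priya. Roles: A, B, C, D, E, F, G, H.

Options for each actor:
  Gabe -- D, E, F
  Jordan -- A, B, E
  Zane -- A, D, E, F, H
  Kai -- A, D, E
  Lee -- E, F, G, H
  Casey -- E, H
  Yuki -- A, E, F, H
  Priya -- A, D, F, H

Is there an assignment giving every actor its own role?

The set {Gabe, Zane, Kai, Casey, Yuki, Priya} has only 5 neighbours ({A, D, E, F, H}), so by Hall's theorem at most 7 of the 8 actors can be matched.
Hence no matching covers every actor.

No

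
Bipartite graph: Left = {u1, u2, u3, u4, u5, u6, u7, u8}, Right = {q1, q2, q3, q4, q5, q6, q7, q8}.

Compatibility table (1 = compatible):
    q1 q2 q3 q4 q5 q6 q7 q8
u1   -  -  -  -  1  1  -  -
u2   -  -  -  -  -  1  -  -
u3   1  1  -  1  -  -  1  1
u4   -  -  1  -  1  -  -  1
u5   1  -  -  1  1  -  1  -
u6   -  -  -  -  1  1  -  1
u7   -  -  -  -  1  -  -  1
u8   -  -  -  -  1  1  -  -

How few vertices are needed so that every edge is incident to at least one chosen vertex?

{u3, u4, u5, q5, q6, q8} is a vertex cover of size 6: every edge has an endpoint in this set.
No smaller cover exists because u1–q5, u2–q6, u3–q7, u4–q3, u5–q4, u6–q8 is a matching of size 6, and a cover must include an endpoint of each of these disjoint edges (König's theorem).

6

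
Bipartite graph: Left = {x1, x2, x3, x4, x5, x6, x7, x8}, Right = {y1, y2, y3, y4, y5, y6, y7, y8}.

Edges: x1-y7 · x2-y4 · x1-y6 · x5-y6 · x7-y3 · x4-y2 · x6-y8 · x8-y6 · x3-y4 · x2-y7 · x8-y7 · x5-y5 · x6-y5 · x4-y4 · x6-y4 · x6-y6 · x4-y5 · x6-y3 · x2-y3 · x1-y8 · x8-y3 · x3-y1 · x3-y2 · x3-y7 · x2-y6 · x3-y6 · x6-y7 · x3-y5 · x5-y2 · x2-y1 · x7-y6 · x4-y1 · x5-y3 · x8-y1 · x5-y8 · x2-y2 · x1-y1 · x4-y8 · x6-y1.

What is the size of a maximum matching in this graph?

8

One maximum matching: x1→y7, x2→y4, x3→y2, x4→y5, x5→y8, x6→y1, x7→y6, x8→y3.
This saturates every left vertex, so 8 is the maximum.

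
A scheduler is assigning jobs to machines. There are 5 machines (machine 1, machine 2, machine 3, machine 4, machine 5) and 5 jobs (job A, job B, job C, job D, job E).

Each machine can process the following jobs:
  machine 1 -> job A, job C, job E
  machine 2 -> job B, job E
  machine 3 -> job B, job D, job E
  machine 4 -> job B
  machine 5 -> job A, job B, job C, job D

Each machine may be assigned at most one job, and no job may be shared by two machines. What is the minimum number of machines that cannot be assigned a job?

0

One maximum matching: machine 1–job C, machine 2–job E, machine 3–job D, machine 4–job B, machine 5–job A.
This saturates every machine, so 5 is the maximum.
That matches 5 of the 5, leaving 0 unmatched; no matching can do better.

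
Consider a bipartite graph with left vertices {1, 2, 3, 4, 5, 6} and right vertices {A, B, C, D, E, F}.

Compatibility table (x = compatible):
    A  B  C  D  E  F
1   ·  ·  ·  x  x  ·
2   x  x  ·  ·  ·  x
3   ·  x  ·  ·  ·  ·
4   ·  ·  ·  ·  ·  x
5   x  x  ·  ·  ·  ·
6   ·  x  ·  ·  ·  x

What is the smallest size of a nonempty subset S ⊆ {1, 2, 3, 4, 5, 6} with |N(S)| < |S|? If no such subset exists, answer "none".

3

Take S = {3, 4, 6}. Its neighbourhood is {B, F}, so |N(S)| = 2 < |S| = 3.
Every subset of size less than 3 has at least as many neighbours as members, so 3 is the minimum.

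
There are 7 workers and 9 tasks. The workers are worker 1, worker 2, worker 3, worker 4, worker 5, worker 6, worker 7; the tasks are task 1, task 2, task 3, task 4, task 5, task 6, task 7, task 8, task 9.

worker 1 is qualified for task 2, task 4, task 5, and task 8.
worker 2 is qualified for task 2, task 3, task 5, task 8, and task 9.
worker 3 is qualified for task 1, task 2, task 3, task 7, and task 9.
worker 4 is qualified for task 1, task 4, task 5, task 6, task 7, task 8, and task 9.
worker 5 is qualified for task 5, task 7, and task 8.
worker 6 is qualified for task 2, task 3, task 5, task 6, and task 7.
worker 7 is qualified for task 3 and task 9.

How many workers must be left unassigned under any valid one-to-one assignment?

0

For example, pair worker 1→task 2, worker 2→task 5, worker 3→task 1, worker 4→task 4, worker 5→task 8, worker 6→task 7, worker 7→task 9.
All 7 workers are matched, so no larger matching exists.
That matches 7 of the 7, leaving 0 unmatched; no matching can do better.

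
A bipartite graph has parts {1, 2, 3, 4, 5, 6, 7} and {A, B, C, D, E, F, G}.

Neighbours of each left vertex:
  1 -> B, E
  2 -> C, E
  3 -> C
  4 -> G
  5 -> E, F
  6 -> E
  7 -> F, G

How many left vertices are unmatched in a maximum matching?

For example, pair 1–B, 2–E, 3–C, 4–G, 5–F.
The set {2, 3, 4, 5, 6, 7} has only 4 neighbours ({C, E, F, G}), so by Hall's theorem at most 5 of the 7 left vertices can be matched.
That matches 5 of the 7, leaving 2 unmatched; no matching can do better.

2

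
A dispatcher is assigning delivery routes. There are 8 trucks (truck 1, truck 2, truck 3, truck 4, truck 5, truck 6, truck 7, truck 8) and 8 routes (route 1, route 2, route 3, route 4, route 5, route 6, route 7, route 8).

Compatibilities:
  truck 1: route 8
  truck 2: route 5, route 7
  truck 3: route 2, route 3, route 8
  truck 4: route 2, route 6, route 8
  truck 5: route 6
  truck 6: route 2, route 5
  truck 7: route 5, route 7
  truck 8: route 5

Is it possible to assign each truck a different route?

The set {truck 1, truck 2, truck 4, truck 5, truck 6, truck 7, truck 8} has only 5 neighbours ({route 2, route 5, route 6, route 7, route 8}), so by Hall's theorem at most 6 of the 8 trucks can be matched.
Hence no matching covers every truck.

No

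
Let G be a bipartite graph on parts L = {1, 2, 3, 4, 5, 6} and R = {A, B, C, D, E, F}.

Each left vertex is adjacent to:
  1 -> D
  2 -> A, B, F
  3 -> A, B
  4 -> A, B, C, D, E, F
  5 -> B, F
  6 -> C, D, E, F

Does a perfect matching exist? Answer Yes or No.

For example, pair 1–D, 2–F, 3–A, 4–C, 5–B, 6–E.
All 6 left vertices are covered.

Yes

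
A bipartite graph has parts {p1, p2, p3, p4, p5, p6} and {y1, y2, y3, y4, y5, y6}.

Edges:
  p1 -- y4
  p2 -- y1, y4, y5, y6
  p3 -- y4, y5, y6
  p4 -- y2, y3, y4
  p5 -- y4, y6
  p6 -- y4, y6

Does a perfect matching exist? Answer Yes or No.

No

The set {p1, p5, p6} has only 2 neighbours ({y4, y6}), so by Hall's theorem at most 5 of the 6 left vertices can be matched.
Hence no matching covers every left vertex.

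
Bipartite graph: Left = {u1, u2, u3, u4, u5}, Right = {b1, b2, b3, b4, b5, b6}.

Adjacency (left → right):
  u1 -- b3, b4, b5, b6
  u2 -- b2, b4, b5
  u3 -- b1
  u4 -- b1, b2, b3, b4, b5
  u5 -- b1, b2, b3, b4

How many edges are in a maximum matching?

5

A valid assignment of size 5: u1-b6, u2-b4, u3-b1, u4-b5, u5-b3.
This saturates every left vertex, so 5 is the maximum.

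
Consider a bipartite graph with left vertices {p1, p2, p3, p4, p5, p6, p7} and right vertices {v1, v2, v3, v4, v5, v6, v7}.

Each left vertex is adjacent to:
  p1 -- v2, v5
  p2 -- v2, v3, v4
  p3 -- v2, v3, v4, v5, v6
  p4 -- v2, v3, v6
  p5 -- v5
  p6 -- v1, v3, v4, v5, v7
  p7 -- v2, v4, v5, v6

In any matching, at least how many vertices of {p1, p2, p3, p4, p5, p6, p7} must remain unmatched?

One maximum matching: p1-v2, p2-v4, p3-v3, p4-v6, p5-v5, p6-v1.
The set {p1, p2, p3, p4, p5, p7} has only 5 neighbours ({v2, v3, v4, v5, v6}), so by Hall's theorem at most 6 of the 7 left vertices can be matched.
That matches 6 of the 7, leaving 1 unmatched; no matching can do better.

1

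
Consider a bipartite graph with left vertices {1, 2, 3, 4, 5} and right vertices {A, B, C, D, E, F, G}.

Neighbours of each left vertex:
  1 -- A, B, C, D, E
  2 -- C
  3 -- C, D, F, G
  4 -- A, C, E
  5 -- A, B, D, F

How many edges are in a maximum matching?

5

For example, pair 1–A, 2–C, 3–F, 4–E, 5–B.
This saturates every left vertex, so 5 is the maximum.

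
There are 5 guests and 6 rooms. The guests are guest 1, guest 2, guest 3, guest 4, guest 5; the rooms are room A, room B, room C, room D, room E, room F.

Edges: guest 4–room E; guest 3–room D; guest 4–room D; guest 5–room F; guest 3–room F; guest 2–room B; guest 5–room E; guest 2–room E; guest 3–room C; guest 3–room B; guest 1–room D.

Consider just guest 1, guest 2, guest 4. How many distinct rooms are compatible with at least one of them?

The union of neighbours of {guest 1, guest 2, guest 4} is {room B, room D, room E}, which has 3 elements.
Since |N(S)| = 3 ≥ |S| = 3, Hall's condition holds for this subset.

3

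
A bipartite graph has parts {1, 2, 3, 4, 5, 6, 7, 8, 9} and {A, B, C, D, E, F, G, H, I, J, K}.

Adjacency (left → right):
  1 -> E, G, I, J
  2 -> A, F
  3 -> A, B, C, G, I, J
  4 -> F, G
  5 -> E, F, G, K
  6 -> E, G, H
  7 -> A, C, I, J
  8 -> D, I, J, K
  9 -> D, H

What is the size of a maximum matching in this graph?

9

For example, pair 1→I, 2→A, 3→G, 4→F, 5→K, 6→E, 7→C, 8→J, 9→D.
This saturates every left vertex, so 9 is the maximum.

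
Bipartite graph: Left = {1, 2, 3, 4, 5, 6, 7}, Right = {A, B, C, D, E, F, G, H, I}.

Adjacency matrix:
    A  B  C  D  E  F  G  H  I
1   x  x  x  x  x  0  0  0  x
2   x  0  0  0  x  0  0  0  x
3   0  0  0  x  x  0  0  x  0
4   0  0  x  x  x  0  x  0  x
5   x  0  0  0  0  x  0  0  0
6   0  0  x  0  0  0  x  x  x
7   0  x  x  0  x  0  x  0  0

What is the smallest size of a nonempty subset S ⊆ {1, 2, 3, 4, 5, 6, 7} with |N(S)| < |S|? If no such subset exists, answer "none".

none

A matching saturating every left vertex exists, for instance 1→A, 2→I, 3→E, 4→G, 5→F, 6→C, 7→B.
By Hall's marriage theorem, this means |N(S)| ≥ |S| for every subset S, so no violating subset exists.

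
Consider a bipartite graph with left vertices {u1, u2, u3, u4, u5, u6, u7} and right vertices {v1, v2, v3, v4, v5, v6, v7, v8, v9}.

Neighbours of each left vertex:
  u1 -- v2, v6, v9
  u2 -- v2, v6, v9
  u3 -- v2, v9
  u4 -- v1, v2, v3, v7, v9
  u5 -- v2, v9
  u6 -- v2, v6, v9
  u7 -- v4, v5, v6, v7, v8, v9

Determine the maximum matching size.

A valid assignment of size 5: u1–v9, u2–v6, u3–v2, u4–v3, u7–v5.
The set {u1, u2, u3, u5, u6} has only 3 neighbours ({v2, v6, v9}), so by Hall's theorem at most 5 of the 7 left vertices can be matched.

5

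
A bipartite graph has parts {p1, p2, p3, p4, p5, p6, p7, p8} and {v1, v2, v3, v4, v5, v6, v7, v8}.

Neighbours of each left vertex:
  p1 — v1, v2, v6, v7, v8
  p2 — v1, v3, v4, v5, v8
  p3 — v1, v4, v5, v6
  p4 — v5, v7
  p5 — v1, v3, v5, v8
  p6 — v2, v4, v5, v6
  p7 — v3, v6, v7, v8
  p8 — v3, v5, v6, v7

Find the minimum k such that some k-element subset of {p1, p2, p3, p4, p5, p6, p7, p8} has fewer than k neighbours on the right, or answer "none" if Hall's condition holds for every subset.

A matching saturating every left vertex exists, for instance p1→v2, p2→v3, p3→v1, p4→v5, p5→v8, p6→v4, p7→v7, p8→v6.
By Hall's marriage theorem, this means |N(S)| ≥ |S| for every subset S, so no violating subset exists.

none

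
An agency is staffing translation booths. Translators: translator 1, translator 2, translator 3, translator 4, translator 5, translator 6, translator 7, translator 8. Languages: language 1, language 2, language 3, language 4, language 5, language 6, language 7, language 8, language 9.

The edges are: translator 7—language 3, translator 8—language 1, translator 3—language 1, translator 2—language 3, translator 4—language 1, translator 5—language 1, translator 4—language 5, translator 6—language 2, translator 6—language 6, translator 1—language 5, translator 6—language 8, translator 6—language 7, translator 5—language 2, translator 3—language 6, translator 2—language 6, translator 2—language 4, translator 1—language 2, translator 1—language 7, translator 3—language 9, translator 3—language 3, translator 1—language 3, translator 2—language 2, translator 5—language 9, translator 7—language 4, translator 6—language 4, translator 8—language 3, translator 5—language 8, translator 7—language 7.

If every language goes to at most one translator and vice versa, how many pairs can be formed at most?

8

One maximum matching: translator 1→language 7, translator 2→language 2, translator 3→language 6, translator 4→language 5, translator 5→language 9, translator 6→language 8, translator 7→language 4, translator 8→language 1.
All 8 translators are matched, so no larger matching exists.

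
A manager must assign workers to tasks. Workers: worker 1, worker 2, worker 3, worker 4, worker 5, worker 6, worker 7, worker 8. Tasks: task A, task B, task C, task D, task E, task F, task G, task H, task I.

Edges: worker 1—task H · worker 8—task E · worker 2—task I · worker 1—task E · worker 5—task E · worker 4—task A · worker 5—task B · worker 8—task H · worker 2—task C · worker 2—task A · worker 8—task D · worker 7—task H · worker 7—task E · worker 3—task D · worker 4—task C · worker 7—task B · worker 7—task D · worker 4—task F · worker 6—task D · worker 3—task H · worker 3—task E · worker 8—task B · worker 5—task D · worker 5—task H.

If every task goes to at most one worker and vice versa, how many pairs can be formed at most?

A valid assignment of size 6: worker 1–task H, worker 2–task A, worker 3–task E, worker 4–task F, worker 5–task B, worker 6–task D.
The set {worker 1, worker 3, worker 5, worker 6, worker 7, worker 8} has only 4 neighbours ({task B, task D, task E, task H}), so by Hall's theorem at most 6 of the 8 workers can be matched.

6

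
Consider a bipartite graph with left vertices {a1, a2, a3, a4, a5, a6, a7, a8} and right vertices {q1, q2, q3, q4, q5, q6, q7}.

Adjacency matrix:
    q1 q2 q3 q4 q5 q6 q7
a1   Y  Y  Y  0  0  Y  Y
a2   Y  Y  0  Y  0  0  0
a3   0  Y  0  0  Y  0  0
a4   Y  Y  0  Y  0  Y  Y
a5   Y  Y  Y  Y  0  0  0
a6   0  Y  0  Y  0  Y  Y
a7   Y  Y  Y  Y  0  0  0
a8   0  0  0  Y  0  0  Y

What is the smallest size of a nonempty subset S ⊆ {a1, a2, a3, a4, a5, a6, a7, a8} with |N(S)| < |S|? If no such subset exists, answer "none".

Take S = {a1, a2, a4, a5, a6, a7, a8}. Its neighbourhood is {q1, q2, q3, q4, q6, q7}, so |N(S)| = 6 < |S| = 7.
Every subset of size less than 7 has at least as many neighbours as members, so 7 is the minimum.

7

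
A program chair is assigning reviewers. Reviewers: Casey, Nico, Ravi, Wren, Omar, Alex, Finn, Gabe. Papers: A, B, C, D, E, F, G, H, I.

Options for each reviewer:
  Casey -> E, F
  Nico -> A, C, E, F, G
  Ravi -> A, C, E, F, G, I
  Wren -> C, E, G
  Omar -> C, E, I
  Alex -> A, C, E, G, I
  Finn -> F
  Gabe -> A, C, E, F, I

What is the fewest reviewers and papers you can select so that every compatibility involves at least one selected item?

6

The 6 edges Casey–F, Nico–E, Ravi–A, Wren–C, Omar–I, Alex–G form a matching, so any vertex cover needs at least 6 vertices (one per matched edge).
Conversely {A, C, E, F, G, I} meets every edge and has exactly 6 vertices, so 6 is optimal.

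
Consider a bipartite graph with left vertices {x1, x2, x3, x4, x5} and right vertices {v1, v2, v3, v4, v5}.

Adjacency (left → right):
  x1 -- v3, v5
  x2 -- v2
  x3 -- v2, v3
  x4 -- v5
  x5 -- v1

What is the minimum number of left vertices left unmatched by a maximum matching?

1

One maximum matching: x1→v5, x2→v2, x3→v3, x5→v1.
The set {x1, x2, x3, x4} has only 3 neighbours ({v2, v3, v5}), so by Hall's theorem at most 4 of the 5 left vertices can be matched.
That matches 4 of the 5, leaving 1 unmatched; no matching can do better.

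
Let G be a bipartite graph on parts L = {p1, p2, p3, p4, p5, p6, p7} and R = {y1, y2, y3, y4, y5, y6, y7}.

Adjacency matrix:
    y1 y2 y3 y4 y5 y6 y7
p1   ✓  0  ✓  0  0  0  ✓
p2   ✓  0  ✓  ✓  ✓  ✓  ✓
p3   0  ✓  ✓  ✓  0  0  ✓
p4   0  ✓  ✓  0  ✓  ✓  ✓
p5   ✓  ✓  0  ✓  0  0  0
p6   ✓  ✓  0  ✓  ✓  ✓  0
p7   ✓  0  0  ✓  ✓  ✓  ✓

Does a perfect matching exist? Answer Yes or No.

Yes

A valid assignment of size 7: p1–y1, p2–y6, p3–y3, p4–y5, p5–y2, p6–y4, p7–y7.
All 7 left vertices are covered.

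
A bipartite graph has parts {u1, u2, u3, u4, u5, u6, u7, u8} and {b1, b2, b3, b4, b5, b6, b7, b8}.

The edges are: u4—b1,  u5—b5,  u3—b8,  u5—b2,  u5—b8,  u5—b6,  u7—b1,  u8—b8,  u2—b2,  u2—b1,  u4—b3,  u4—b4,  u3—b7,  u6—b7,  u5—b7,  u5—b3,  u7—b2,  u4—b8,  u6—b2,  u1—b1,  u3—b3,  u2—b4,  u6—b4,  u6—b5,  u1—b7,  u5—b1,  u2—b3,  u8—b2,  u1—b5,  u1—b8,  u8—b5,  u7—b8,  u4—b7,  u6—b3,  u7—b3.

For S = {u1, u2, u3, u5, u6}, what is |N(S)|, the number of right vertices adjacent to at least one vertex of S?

The union of neighbours of {u1, u2, u3, u5, u6} is {b1, b2, b3, b4, b5, b6, b7, b8}, which has 8 elements.
Since |N(S)| = 8 ≥ |S| = 5, Hall's condition holds for this subset.

8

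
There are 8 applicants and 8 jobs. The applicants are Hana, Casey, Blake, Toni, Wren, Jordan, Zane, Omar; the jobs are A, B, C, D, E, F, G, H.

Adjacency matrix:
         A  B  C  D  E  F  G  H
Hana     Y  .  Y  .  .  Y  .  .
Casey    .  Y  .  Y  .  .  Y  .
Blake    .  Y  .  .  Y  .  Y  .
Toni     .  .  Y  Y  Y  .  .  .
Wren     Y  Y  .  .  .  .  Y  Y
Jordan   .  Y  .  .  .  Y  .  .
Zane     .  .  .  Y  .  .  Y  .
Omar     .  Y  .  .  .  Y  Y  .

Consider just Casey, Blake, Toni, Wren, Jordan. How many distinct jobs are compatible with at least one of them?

The union of neighbours of {Casey, Blake, Toni, Wren, Jordan} is {A, B, C, D, E, F, G, H}, which has 8 elements.
Since |N(S)| = 8 ≥ |S| = 5, Hall's condition holds for this subset.

8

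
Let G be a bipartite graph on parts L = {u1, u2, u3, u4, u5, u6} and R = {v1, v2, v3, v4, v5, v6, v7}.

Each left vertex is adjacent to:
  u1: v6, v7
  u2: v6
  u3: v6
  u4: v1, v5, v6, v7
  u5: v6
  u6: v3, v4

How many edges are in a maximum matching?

A valid assignment of size 4: u1–v7, u2–v6, u4–v1, u6–v4.
The set {u2, u3, u5} has only 1 neighbour ({v6}), so by Hall's theorem at most 4 of the 6 left vertices can be matched.

4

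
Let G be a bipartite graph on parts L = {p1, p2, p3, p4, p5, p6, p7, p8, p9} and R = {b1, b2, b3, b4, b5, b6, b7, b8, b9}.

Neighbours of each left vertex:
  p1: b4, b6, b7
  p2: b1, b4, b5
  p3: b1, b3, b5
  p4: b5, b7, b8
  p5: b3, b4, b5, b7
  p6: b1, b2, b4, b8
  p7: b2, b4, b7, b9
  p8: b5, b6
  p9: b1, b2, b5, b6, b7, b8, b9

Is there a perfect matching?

One maximum matching: p1→b4, p2→b1, p3→b5, p4→b8, p5→b3, p6→b2, p7→b9, p8→b6, p9→b7.
Every left vertex is matched, so this is a perfect matching.

Yes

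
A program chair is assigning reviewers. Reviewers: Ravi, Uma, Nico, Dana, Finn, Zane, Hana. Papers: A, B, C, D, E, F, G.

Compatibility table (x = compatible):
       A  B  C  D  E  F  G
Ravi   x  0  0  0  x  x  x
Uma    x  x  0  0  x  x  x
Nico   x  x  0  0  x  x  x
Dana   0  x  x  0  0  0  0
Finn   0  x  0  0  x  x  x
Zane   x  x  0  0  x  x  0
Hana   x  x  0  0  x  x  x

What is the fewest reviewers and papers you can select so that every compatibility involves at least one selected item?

The 6 edges Ravi–G, Uma–F, Nico–A, Dana–C, Finn–E, Zane–B form a matching, so any vertex cover needs at least 6 vertices (one per matched edge).
Conversely {Dana, A, B, E, F, G} meets every edge and has exactly 6 vertices, so 6 is optimal.

6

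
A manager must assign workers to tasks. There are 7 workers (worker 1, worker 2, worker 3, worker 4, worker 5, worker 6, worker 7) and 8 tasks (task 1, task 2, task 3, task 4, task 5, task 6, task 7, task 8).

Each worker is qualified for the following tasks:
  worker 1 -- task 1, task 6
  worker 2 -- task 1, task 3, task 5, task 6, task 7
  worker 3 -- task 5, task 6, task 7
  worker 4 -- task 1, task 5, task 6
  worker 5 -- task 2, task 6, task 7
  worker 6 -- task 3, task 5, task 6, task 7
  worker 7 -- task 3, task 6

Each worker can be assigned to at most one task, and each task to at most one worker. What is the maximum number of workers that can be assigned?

One maximum matching: worker 1–task 6, worker 2–task 3, worker 3–task 5, worker 4–task 1, worker 5–task 2, worker 6–task 7.
The set {worker 1, worker 2, worker 3, worker 4, worker 6, worker 7} has only 5 neighbours ({task 1, task 3, task 5, task 6, task 7}), so by Hall's theorem at most 6 of the 7 workers can be matched.

6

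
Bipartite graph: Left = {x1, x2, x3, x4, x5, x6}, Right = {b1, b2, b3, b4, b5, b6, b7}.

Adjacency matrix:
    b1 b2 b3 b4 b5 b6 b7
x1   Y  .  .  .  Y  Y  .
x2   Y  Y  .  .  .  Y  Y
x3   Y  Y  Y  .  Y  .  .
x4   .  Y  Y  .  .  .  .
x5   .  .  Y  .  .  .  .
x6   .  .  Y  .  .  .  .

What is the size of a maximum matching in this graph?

5

For example, pair x1→b6, x2→b7, x3→b5, x4→b2, x5→b3.
The set {x5, x6} has only 1 neighbour ({b3}), so by Hall's theorem at most 5 of the 6 left vertices can be matched.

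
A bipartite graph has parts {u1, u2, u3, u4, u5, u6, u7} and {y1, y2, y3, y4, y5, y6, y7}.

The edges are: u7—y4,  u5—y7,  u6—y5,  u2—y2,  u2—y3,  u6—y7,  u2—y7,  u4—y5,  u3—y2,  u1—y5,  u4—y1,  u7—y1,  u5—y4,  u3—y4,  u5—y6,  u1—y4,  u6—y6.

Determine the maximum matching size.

A valid assignment of size 7: u1-y4, u2-y3, u3-y2, u4-y5, u5-y7, u6-y6, u7-y1.
This saturates every left vertex, so 7 is the maximum.

7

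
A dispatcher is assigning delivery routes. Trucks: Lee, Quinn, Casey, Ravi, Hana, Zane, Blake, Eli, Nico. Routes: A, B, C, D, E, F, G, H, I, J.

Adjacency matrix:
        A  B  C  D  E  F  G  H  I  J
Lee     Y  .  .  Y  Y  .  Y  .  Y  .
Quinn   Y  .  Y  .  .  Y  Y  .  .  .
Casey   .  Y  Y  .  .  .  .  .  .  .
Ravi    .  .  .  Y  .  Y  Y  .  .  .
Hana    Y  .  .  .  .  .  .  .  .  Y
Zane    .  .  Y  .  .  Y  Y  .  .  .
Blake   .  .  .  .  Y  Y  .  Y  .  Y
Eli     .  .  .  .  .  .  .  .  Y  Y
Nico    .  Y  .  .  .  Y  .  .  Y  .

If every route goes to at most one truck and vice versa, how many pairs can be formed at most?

9

A valid assignment of size 9: Lee-A, Quinn-F, Casey-C, Ravi-D, Hana-J, Zane-G, Blake-H, Eli-I, Nico-B.
All 9 trucks are matched, so no larger matching exists.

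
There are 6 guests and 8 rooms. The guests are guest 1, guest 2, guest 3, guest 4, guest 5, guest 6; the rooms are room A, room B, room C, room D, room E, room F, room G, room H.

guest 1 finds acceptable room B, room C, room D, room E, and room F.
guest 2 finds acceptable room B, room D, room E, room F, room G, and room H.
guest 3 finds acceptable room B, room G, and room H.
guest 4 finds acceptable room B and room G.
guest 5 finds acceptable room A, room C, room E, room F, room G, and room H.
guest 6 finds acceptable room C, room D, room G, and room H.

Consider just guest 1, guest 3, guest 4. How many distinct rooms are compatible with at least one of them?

The union of neighbours of {guest 1, guest 3, guest 4} is {room B, room C, room D, room E, room F, room G, room H}, which has 7 elements.
Since |N(S)| = 7 ≥ |S| = 3, Hall's condition holds for this subset.

7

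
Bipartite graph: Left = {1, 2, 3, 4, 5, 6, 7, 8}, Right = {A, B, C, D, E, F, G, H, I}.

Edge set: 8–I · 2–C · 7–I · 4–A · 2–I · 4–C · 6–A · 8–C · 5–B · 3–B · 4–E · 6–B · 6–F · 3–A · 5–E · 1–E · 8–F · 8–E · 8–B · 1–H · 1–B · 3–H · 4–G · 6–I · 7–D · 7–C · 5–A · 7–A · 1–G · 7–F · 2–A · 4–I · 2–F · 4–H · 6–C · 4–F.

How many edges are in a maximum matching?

8

For example, pair 1–G, 2–C, 3–H, 4–I, 5–B, 6–A, 7–F, 8–E.
This saturates every left vertex, so 8 is the maximum.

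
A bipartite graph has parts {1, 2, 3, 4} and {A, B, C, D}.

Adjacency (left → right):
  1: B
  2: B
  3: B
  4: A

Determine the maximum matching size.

2

One maximum matching: 1→B, 4→A.
The set {1, 2, 3} has only 1 neighbour ({B}), so by Hall's theorem at most 2 of the 4 left vertices can be matched.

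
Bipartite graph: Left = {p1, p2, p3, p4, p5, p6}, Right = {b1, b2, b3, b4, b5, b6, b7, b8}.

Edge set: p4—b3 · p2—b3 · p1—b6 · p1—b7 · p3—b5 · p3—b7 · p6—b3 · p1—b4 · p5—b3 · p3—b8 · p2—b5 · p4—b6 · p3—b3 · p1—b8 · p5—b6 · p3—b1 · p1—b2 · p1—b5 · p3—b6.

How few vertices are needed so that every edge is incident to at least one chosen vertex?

5

{p1, p2, p3, b3, b6} is a vertex cover of size 5: every edge has an endpoint in this set.
No smaller cover exists because p1–b7, p2–b5, p3–b1, p4–b6, p5–b3 is a matching of size 5, and a cover must include an endpoint of each of these disjoint edges (König's theorem).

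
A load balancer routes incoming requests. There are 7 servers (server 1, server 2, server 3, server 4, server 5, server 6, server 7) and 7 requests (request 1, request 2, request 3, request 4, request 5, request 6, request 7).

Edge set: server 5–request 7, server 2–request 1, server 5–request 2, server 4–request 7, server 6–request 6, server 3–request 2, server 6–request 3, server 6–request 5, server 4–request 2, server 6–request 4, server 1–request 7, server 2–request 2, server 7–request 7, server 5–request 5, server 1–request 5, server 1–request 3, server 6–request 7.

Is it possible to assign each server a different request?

No

The set {server 3, server 4, server 7} has only 2 neighbours ({request 2, request 7}), so by Hall's theorem at most 6 of the 7 servers can be matched.
Hence no matching covers every server.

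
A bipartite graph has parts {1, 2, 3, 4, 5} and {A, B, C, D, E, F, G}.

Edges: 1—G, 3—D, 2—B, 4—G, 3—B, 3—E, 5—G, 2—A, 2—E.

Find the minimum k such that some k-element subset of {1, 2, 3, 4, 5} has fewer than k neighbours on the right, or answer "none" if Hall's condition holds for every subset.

2

Take S = {1, 4}. Its neighbourhood is {G}, so |N(S)| = 1 < |S| = 2.
No single vertex violates Hall's condition since each has at least one neighbour, so 2 is the minimum.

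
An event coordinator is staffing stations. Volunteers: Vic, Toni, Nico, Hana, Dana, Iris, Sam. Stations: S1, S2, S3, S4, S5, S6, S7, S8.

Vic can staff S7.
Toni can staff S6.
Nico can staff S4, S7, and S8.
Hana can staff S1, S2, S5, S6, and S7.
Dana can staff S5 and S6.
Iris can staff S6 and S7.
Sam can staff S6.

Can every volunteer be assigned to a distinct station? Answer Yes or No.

The set {Vic, Toni, Iris, Sam} has only 2 neighbours ({S6, S7}), so by Hall's theorem at most 5 of the 7 volunteers can be matched.
Hence no matching covers every volunteer.

No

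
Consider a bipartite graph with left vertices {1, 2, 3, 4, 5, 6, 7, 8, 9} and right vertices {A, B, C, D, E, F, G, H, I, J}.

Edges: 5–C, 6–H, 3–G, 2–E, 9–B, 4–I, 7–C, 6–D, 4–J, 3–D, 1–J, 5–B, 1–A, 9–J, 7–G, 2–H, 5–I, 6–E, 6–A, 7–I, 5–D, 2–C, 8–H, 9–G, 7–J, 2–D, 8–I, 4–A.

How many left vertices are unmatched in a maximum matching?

0

A valid assignment of size 9: 1→A, 2→E, 3→G, 4→I, 5→C, 6→D, 7→J, 8→H, 9→B.
This saturates every left vertex, so 9 is the maximum.
That matches 9 of the 9, leaving 0 unmatched; no matching can do better.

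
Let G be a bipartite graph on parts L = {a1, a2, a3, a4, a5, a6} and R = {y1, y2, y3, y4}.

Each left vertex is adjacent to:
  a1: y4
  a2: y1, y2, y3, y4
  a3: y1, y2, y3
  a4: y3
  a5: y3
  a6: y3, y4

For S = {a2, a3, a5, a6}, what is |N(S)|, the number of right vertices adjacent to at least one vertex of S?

4

The union of neighbours of {a2, a3, a5, a6} is {y1, y2, y3, y4}, which has 4 elements.
Since |N(S)| = 4 ≥ |S| = 4, Hall's condition holds for this subset.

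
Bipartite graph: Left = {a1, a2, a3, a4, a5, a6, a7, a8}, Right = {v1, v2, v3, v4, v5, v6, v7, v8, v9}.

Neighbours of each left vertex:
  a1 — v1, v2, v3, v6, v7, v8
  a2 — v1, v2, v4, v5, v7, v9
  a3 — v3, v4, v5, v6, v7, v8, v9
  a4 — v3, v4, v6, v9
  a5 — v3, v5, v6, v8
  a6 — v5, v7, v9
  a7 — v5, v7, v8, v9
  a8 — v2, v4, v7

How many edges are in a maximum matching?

A valid assignment of size 8: a1-v3, a2-v1, a3-v4, a4-v6, a5-v8, a6-v9, a7-v7, a8-v2.
All 8 left vertices are matched, so no larger matching exists.

8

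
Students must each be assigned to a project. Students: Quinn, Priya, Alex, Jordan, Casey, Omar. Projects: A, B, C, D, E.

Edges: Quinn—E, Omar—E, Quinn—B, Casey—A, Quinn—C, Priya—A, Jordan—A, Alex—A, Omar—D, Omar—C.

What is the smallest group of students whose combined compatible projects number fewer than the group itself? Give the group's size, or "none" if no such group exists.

Take S = {Priya, Alex}. Its neighbourhood is {A}, so |N(S)| = 1 < |S| = 2.
No single vertex violates Hall's condition since each has at least one neighbour, so 2 is the minimum.

2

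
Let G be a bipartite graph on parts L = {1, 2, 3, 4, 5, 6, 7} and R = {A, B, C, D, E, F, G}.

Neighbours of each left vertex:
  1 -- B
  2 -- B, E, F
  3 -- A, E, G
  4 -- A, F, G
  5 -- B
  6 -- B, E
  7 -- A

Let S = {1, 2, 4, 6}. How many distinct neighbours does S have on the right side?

The union of neighbours of {1, 2, 4, 6} is {A, B, E, F, G}, which has 5 elements.
Since |N(S)| = 5 ≥ |S| = 4, Hall's condition holds for this subset.

5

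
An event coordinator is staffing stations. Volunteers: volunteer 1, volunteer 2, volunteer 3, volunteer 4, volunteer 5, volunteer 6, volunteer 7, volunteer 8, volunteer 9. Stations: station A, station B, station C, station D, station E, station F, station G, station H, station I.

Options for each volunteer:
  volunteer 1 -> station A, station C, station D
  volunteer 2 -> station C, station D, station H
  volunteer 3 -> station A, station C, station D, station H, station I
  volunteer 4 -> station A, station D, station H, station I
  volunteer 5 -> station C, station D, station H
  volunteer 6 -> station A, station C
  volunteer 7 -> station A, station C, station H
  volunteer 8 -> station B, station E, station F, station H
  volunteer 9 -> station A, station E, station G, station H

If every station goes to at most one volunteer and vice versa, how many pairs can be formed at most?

7

For example, pair volunteer 1-station A, volunteer 2-station C, volunteer 3-station I, volunteer 4-station H, volunteer 5-station D, volunteer 8-station B, volunteer 9-station G.
The set {volunteer 1, volunteer 2, volunteer 3, volunteer 4, volunteer 5, volunteer 6, volunteer 7} has only 5 neighbours ({station A, station C, station D, station H, station I}), so by Hall's theorem at most 7 of the 9 volunteers can be matched.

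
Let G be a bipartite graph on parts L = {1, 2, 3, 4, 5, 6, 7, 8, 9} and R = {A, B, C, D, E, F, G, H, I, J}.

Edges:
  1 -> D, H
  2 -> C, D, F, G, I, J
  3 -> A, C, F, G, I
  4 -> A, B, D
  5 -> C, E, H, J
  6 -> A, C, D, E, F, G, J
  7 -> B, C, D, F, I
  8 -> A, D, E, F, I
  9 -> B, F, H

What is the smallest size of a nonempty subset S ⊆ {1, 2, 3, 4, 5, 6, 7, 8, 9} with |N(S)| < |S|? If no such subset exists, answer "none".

A matching saturating every left vertex exists, for instance 1→H, 2→J, 3→G, 4→D, 5→C, 6→E, 7→F, 8→A, 9→B.
By Hall's marriage theorem, this means |N(S)| ≥ |S| for every subset S, so no violating subset exists.

none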